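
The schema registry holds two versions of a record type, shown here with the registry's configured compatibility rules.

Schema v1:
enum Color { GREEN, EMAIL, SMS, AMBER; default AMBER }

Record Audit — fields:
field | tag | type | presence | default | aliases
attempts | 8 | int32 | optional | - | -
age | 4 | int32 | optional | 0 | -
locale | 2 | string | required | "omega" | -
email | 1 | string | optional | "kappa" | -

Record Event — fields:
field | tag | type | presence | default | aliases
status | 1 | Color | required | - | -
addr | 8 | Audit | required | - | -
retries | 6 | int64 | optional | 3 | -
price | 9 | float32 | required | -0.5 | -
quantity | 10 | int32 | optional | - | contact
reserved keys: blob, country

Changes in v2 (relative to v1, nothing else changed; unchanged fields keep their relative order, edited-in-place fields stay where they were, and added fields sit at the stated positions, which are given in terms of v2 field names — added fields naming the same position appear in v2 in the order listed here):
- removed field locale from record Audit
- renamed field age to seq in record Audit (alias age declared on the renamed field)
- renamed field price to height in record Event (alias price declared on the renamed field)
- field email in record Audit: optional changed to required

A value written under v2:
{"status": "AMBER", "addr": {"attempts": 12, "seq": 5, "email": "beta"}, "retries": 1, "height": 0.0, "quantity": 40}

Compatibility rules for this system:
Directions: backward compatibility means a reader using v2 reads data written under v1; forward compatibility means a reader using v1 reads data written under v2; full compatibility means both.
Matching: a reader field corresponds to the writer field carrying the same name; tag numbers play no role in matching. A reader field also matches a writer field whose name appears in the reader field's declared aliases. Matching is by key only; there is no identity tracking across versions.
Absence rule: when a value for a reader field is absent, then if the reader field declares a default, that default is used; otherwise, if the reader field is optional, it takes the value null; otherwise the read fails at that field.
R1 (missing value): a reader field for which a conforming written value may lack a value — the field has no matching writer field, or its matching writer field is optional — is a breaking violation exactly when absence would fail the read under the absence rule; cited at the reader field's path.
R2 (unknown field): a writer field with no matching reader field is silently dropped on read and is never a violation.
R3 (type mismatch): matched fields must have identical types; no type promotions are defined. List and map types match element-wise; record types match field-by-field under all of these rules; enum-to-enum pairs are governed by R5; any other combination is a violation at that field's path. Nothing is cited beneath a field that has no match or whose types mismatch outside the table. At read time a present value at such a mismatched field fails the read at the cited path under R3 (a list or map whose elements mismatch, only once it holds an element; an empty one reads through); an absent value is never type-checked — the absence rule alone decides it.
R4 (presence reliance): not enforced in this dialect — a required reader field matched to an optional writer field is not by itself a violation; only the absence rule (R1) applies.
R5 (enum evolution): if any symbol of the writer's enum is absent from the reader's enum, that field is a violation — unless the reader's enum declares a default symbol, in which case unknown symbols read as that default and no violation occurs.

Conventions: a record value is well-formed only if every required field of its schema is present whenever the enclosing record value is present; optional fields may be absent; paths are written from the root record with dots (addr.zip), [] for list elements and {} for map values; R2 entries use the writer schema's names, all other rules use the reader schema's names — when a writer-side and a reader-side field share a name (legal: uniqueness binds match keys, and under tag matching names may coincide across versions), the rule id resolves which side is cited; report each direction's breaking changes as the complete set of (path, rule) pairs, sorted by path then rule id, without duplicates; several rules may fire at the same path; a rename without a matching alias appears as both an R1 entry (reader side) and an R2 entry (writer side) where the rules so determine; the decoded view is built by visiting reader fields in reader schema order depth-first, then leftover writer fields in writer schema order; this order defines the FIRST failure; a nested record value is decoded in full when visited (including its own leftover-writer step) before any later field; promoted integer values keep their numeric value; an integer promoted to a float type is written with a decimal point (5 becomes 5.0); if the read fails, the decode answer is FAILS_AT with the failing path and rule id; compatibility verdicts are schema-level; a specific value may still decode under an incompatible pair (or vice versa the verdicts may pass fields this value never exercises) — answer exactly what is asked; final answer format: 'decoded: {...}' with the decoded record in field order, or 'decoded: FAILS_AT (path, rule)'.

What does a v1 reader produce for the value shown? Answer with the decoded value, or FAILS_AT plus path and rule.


decoded: {"status": "AMBER", "addr": {"attempts": 12, "age": 0, "locale": "omega", "email": "beta"}, "retries": 1, "price": -0.5, "quantity": 40}

in Event below, arrows point writer -> reader
decode (reader v1):
  status := "AMBER"
  addr.attempts := 12
  addr.age := 0 (absent -> default)
  addr.locale := "omega" (absent -> default)
  addr.email := "beta"
  writer addr.seq: unknown -> dropped
  retries := 1
  price := -0.5 (absent -> default)
  quantity := 40
  writer height: unknown -> dropped
  => decoded: {"status": "AMBER", "addr": {"attempts": 12, "age": 0, "locale": "omega", "email": "beta"}, "retries": 1, "price": -0.5, "quantity": 40}
diffs on Event not affecting the asked answer:
  removed field locale from record Audit -> inert under this dialect — no rule fires on Event and the result does not move
  field email in record Audit: optional changed to required -> inert under this dialect — no rule fires on Event and the result does not move


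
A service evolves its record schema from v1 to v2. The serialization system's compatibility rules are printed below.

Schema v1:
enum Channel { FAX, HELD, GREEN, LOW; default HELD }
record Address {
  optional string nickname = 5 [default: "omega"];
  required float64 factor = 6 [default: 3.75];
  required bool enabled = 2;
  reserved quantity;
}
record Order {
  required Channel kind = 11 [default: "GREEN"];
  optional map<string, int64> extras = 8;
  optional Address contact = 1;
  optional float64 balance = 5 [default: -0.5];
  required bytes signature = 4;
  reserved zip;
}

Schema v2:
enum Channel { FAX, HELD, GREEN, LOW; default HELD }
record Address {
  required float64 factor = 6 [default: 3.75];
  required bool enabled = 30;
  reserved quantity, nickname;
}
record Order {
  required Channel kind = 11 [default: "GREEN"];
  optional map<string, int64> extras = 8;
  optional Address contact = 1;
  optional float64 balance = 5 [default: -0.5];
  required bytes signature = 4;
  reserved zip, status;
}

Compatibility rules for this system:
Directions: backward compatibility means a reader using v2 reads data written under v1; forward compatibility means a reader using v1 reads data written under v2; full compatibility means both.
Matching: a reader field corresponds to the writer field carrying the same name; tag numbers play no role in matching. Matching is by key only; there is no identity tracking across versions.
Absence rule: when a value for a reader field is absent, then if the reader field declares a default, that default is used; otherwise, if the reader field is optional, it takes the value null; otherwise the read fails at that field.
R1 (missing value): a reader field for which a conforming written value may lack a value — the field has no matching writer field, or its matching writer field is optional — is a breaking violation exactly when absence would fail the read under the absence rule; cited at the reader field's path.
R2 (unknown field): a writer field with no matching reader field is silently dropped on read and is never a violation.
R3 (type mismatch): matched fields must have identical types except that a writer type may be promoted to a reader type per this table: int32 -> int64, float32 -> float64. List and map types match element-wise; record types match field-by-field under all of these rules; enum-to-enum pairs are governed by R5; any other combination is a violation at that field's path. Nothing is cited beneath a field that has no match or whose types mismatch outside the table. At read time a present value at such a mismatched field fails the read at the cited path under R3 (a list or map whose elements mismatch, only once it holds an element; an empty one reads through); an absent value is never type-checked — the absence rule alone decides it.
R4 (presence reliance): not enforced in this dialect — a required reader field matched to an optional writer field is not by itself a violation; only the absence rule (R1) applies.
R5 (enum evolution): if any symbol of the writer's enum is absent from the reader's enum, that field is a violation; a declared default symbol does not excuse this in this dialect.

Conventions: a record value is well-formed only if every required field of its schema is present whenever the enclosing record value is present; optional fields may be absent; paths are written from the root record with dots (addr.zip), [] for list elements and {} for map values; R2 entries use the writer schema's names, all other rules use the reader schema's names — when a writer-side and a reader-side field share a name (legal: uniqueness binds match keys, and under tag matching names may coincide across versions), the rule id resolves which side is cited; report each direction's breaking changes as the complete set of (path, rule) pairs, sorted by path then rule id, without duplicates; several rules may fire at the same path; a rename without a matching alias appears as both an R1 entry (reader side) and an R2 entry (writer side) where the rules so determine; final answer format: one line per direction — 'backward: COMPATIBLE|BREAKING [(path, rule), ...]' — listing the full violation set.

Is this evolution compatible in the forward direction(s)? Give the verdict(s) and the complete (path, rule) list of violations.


forward: COMPATIBLE []

the writer's type comes first in each Order pair
forward pass over Order, reader schema v1, writer schema v2:
  writer required, Channel -> Channel: reader kind maps from writer kind
  writer optional, map<string, int64> -> map<string, int64>: reader extras maps from writer extras
  writer optional, Address -> Address: reader contact maps from writer contact
  writer optional, float64 -> float64: reader balance maps from writer balance
  writer required, bytes -> bytes: reader signature maps from writer signature
  no writer field matches reader contact.nickname
  writer required, float64 -> float64: reader contact.factor maps from writer contact.factor
  writer required, bool -> bool: reader contact.enabled maps from writer contact.enabled
  nothing fires on Order: forward is COMPATIBLE
ruling out the remaining Order differences:
  field enabled in record Address: tag 2 changed to 30 -> triggers nothing under Order's printed rules — same verdict
  removed field nickname from record Address (its key "nickname" joins the reserved list) -> triggers nothing under Order's printed rules — same verdict


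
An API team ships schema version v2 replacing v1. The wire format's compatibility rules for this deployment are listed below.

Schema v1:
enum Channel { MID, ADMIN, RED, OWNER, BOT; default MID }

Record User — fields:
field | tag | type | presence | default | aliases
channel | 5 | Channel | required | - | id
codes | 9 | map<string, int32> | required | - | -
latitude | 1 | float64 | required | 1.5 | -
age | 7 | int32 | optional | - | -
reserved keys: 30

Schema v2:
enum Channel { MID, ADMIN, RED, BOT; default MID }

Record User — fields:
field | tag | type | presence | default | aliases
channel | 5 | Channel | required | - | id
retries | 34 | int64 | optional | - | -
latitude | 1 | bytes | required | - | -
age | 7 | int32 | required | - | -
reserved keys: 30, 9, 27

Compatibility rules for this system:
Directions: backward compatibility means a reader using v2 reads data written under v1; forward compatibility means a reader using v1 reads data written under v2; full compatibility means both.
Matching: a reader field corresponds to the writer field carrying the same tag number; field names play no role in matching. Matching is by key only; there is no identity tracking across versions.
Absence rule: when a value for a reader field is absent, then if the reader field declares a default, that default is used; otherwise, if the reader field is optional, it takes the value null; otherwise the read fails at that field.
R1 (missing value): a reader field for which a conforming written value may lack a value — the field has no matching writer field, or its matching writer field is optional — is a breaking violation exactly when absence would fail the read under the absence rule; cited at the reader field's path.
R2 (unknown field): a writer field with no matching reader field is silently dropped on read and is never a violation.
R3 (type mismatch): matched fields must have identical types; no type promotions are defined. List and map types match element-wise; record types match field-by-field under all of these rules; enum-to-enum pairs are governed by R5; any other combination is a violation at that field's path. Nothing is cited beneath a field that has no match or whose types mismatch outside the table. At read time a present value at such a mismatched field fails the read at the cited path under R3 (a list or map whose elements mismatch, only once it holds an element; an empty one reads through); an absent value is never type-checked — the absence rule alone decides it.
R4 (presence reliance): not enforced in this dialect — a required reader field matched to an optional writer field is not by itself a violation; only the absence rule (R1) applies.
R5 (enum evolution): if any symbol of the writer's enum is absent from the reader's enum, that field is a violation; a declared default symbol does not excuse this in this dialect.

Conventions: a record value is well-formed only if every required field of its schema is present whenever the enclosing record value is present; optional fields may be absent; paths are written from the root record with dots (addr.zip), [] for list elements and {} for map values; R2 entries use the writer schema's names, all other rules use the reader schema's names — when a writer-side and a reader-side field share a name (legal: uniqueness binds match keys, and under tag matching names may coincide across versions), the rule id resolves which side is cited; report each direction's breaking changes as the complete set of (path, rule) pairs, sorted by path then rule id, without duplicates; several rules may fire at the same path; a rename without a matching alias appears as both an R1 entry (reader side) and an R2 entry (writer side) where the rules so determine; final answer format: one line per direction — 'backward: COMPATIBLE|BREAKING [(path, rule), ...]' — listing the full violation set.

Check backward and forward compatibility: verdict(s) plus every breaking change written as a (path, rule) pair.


each type pair in User: writer, then reader
backward on User — v2 reading data written by v1:
  channel: paired with writer channel (Channel -> Channel; writer required)
  no writer field matches reader retries
  latitude: paired with writer latitude (float64 -> bytes; writer required)
  age: paired with writer age (int32 -> int32; writer optional)
  leftover writer field: codes
  breaking: (age, R1)
  breaking: (channel, R5)
  breaking: (latitude, R3)
  => 3 violation(s): backward is BREAKING for User
forward on User — v1 reading data written by v2:
  channel: paired with writer channel (Channel -> Channel; writer required)
  no writer field matches reader codes
  latitude: paired with writer latitude (bytes -> float64; writer required)
  age: paired with writer age (int32 -> int32; writer required)
  leftover writer field: retries
  breaking: (codes, R1)
  breaking: (latitude, R3)
  => 2 violation(s): forward is BREAKING for User

backward: BREAKING [(age, R1), (channel, R5), (latitude, R3)]; forward: BREAKING [(codes, R1), (latitude, R3)]


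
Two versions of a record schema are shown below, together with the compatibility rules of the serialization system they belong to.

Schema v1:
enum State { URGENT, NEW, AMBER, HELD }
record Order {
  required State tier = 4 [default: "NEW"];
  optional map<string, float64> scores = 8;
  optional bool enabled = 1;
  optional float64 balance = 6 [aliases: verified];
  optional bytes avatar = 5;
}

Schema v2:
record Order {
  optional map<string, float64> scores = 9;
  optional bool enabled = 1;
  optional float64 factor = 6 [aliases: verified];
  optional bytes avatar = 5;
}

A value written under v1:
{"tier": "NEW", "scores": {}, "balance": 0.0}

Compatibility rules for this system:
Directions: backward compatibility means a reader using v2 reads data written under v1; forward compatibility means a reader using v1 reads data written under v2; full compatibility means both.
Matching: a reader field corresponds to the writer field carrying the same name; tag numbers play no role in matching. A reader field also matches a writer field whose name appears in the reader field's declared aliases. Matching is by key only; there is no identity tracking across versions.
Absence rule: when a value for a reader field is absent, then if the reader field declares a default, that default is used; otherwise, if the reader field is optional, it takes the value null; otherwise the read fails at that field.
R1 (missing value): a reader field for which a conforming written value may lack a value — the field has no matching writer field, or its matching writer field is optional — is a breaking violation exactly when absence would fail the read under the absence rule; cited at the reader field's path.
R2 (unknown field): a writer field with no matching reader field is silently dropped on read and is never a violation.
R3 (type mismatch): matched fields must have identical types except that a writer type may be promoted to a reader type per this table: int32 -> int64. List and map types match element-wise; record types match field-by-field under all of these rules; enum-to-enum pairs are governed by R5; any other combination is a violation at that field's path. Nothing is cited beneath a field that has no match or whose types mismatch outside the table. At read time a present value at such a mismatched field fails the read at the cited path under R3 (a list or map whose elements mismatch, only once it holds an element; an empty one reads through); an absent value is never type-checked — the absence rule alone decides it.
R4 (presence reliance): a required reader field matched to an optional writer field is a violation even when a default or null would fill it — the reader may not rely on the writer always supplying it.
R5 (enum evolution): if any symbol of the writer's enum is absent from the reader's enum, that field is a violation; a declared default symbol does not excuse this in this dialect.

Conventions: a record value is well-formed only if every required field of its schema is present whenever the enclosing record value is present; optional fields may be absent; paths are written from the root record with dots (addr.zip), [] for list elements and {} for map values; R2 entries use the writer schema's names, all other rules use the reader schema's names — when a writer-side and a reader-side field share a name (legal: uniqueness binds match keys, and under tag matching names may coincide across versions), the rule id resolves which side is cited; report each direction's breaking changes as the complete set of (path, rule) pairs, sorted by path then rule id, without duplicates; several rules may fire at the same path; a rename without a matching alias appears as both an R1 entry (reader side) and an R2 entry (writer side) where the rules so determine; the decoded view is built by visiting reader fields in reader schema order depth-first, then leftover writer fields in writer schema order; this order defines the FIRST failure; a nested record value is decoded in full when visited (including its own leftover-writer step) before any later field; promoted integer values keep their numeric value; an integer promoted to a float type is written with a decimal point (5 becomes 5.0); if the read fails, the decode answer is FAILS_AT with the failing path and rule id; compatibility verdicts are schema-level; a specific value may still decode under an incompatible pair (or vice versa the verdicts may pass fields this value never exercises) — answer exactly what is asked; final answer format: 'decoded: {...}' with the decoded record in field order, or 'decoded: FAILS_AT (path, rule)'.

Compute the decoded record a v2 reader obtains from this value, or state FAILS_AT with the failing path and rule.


each type pair in Order: writer, then reader
decoding the Order value with the v2 reader:
  scores := {}
  enabled := null (not supplied -> null)
  factor := null (not supplied -> null)
  avatar := null (not supplied -> null)
  writer tier: unmatched, discarded
  writer balance: unmatched, discarded
  => decoded: {"scores": {}, "enabled": null, "factor": null, "avatar": null}
remaining Order differences; none change what is asked:
  field scores in record Order: tag 8 changed to 9 -> inert under this dialect — no rule fires on Order and the result does not move

decoded: {"scores": {}, "enabled": null, "factor": null, "avatar": null}


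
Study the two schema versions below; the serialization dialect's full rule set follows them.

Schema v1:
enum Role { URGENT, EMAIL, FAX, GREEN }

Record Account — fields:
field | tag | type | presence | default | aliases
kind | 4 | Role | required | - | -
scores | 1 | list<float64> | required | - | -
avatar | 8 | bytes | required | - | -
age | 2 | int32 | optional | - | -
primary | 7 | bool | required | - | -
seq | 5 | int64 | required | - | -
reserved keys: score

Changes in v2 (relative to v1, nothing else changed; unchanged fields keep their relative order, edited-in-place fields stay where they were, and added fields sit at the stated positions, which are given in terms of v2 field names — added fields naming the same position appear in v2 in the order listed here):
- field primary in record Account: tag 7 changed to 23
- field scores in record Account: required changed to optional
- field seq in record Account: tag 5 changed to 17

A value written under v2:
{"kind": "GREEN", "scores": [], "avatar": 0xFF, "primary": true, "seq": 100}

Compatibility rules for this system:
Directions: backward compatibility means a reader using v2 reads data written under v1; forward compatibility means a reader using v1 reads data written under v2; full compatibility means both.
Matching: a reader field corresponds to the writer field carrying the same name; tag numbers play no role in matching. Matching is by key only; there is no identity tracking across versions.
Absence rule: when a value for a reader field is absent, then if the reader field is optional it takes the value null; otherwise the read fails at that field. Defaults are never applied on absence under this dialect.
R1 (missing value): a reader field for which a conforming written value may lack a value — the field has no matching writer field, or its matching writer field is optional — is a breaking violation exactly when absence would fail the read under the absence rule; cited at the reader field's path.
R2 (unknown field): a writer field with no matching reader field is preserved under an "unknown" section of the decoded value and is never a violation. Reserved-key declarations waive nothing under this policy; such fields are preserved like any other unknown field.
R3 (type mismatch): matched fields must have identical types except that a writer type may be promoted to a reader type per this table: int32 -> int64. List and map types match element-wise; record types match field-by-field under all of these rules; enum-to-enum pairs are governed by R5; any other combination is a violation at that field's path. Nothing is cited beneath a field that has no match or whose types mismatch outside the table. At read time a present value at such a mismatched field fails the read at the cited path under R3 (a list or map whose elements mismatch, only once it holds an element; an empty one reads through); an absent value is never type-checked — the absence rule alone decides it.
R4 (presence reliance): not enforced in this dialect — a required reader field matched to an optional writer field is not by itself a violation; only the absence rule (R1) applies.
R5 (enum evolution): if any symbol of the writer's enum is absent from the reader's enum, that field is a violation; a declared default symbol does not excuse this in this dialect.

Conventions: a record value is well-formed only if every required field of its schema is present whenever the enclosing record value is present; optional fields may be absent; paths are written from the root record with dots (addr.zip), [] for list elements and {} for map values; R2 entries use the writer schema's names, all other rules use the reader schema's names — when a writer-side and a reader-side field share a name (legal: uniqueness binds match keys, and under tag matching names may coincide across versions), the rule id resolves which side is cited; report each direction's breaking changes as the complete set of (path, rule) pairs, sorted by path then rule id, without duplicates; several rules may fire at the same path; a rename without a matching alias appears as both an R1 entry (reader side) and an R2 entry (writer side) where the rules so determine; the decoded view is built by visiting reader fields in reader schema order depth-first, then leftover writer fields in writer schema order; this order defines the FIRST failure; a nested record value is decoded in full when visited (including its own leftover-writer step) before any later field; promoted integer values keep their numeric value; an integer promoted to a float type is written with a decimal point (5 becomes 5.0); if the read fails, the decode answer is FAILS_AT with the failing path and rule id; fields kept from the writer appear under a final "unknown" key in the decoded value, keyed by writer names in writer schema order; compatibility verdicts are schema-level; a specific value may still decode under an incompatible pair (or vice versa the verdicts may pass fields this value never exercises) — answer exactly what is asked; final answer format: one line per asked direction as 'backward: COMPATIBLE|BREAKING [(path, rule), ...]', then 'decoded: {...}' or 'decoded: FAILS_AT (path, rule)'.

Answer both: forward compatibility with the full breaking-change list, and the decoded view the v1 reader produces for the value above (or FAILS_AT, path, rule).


forward: BREAKING [(scores, R1)]; decoded: {"kind": "GREEN", "scores": [], "avatar": 0xFF, "age": null, "primary": true, "seq": 100}

the writer's type comes first in each Account pair
forward pass over Account, reader schema v1, writer schema v2:
  writer required, Role -> Role: reader kind maps from writer kind
  writer optional, list<float64> -> list<float64>: reader scores maps from writer scores
  writer required, bytes -> bytes: reader avatar maps from writer avatar
  writer optional, int32 -> int32: reader age maps from writer age
  writer required, bool -> bool: reader primary maps from writer primary
  writer required, int64 -> int64: reader seq maps from writer seq
  rule R1 violated at scores
  => 1 violation(s): forward is BREAKING for Account
migrating the Account value to v1:
  kind := "GREEN"
  scores := []
  avatar := 0xFF
  age := null (absent, optional -> null)
  primary := true
  seq := 100
  => decoded: {"kind": "GREEN", "scores": [], "avatar": 0xFF, "age": null, "primary": true, "seq": 100}
ruling out the remaining Account differences:
  field primary in record Account: tag 7 changed to 23 -> triggers nothing under Account's printed rules — same verdict
  field seq in record Account: tag 5 changed to 17 -> triggers nothing under Account's printed rules — same verdict


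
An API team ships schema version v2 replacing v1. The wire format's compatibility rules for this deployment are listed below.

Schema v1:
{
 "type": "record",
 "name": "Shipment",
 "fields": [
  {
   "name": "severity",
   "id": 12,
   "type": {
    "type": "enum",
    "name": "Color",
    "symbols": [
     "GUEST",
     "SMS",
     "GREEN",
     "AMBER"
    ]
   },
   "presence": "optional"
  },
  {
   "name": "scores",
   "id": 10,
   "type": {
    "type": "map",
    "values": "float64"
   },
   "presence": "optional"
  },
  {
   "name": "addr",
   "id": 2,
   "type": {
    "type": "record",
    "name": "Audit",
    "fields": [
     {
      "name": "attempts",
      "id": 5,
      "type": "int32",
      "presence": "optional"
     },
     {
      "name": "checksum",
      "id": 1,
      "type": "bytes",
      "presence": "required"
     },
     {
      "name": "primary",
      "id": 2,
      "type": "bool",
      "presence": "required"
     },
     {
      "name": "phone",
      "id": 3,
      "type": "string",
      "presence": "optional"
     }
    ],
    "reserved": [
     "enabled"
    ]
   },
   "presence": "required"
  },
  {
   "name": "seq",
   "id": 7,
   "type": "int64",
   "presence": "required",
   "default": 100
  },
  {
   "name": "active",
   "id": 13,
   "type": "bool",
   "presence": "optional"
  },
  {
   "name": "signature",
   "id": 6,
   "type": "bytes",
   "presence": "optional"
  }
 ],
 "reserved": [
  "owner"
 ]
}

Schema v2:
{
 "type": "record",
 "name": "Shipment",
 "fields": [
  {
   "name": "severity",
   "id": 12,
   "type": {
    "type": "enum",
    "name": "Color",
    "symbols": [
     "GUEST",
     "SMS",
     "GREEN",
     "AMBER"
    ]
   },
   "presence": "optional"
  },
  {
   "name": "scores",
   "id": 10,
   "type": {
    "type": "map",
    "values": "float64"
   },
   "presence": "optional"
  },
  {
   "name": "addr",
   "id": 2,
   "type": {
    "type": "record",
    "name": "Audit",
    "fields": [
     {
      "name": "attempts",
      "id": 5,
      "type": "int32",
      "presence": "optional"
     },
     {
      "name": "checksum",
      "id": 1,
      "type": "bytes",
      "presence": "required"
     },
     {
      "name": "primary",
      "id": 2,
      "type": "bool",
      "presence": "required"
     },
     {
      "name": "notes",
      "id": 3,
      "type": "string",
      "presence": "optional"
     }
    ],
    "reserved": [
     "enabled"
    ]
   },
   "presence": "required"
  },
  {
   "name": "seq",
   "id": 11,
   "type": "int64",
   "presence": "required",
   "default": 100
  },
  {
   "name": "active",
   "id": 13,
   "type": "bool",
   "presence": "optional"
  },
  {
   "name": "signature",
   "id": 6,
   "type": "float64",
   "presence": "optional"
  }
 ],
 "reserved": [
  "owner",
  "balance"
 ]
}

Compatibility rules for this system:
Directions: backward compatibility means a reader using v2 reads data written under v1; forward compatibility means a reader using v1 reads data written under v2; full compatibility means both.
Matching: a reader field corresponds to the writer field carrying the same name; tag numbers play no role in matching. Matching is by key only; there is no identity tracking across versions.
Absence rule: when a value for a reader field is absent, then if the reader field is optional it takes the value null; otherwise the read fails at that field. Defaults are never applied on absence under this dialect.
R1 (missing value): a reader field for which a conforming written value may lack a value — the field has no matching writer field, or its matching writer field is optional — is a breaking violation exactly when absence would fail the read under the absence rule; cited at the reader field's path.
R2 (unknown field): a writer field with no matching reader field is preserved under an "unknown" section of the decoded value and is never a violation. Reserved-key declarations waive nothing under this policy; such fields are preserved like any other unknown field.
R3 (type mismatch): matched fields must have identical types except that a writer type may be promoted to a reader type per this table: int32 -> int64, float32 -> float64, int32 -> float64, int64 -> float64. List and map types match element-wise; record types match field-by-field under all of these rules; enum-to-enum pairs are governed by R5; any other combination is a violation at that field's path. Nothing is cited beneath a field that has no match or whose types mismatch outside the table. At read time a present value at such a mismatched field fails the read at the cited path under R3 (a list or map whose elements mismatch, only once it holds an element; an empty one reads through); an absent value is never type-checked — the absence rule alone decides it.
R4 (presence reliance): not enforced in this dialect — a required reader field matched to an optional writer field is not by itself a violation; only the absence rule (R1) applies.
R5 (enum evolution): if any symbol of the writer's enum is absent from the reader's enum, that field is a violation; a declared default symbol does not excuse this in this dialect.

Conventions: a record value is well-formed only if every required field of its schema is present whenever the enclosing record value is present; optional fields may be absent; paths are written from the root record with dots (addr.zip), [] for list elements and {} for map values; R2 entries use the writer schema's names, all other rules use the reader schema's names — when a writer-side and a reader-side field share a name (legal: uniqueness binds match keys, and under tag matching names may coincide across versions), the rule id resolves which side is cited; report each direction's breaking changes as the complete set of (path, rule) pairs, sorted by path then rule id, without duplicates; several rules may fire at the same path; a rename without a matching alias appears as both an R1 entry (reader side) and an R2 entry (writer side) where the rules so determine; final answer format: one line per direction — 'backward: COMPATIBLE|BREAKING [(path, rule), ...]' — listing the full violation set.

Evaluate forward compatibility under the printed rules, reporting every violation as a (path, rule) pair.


forward: BREAKING [(signature, R3)]

each type pair in Shipment: writer, then reader
forward for Shipment (reader v1, writer v2):
  severity: paired with writer severity (Color -> Color; writer optional)
  scores: paired with writer scores (map<string, float64> -> map<string, float64>; writer optional)
  addr: paired with writer addr (Audit -> Audit; writer required)
  seq: paired with writer seq (int64 -> int64; writer required)
  active: paired with writer active (bool -> bool; writer optional)
  signature: paired with writer signature (float64 -> bytes; writer optional)
  addr.attempts: paired with writer addr.attempts (int32 -> int32; writer optional)
  addr.checksum: paired with writer addr.checksum (bytes -> bytes; writer required)
  addr.primary: paired with writer addr.primary (bool -> bool; writer required)
  addr.phone: no writer match
  leftover writer field: addr.notes
  R3 fires at signature
  forward on Shipment therefore BREAKING (1)
checking off the Shipment differences that do not matter here:
  field seq in record Shipment: tag 7 changed to 11 -> no rule fires on it in Shipment's dialect; the asked verdict holds
  renamed field phone to notes in record Audit -> no rule fires on it in Shipment's dialect; the asked verdict holds


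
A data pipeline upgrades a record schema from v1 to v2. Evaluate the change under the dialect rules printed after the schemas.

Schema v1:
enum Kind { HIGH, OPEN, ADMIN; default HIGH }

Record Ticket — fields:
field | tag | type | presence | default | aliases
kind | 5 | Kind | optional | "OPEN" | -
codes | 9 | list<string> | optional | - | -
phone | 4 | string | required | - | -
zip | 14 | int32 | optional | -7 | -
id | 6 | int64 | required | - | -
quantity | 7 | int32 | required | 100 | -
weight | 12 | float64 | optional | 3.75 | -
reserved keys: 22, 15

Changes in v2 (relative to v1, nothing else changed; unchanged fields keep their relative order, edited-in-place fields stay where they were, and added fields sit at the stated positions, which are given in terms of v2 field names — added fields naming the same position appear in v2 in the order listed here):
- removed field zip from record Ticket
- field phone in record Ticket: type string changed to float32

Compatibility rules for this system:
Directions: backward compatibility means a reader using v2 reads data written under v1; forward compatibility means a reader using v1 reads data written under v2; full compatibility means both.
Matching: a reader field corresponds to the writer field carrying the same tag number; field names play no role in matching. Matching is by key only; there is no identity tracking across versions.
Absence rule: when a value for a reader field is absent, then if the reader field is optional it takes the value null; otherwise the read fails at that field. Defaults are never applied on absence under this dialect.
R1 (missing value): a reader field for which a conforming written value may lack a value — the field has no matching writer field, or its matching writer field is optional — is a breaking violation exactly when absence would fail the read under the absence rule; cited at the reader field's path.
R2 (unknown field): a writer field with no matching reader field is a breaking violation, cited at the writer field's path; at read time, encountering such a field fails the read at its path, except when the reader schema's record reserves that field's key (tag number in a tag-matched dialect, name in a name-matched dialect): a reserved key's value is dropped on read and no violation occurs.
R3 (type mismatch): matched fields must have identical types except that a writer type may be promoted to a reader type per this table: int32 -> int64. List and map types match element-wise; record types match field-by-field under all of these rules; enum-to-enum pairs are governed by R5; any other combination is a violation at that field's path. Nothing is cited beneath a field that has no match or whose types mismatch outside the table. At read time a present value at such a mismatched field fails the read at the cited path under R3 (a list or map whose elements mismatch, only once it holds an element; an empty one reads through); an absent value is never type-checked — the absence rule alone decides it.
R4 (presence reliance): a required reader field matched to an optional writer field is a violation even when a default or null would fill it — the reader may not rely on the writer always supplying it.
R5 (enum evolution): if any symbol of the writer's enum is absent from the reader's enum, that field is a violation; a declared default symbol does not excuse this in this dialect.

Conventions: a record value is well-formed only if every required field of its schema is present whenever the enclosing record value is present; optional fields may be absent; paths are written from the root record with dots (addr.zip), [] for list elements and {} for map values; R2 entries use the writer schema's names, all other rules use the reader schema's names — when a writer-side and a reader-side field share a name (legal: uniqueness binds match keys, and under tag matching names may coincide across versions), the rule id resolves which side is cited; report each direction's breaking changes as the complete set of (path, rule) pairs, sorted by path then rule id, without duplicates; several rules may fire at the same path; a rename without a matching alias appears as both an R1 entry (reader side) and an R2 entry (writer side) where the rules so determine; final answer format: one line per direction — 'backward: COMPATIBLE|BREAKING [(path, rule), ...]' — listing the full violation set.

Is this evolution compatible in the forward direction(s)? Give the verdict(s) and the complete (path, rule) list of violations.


forward: BREAKING [(phone, R3)]

each type pair in Ticket: writer, then reader
forward for Ticket (reader v1, writer v2):
  kind: paired with writer kind (Kind -> Kind; writer optional)
  codes: paired with writer codes (list<string> -> list<string>; writer optional)
  phone: paired with writer phone (float32 -> string; writer required)
  zip: no writer match
  id: paired with writer id (int64 -> int64; writer required)
  quantity: paired with writer quantity (int32 -> int32; writer required)
  weight: paired with writer weight (float64 -> float64; writer optional)
  breaking: (phone, R3)
  => forward verdict for Ticket: BREAKING, 1 violation(s)
checking off the Ticket differences that do not matter here:
  removed field zip from record Ticket -> its effect on Ticket is confined to the backward direction, not asked
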